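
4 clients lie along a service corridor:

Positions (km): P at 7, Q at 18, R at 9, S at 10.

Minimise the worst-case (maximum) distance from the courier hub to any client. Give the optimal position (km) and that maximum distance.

The 1-center on a line is the midpoint of the two extreme points: leftmost at 7, rightmost at 18.
Optimal location = (7 + 18)/2 = 12.5; maximum distance = (18 − 7)/2 = 5.5.

location 12.5, max distance 5.5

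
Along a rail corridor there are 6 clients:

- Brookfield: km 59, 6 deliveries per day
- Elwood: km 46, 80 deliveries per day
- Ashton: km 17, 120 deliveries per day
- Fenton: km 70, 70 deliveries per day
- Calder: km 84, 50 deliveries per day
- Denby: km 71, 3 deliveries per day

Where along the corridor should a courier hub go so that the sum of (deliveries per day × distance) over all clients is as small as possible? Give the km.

x = 46

For a sum of weighted absolute distances on a line, the optimum is the weighted median (not the mean). Total weight W = 329; half-weight = 164.5.
Sort by position and accumulate weight:
  km 17 (Ashton, w=120) → cum 120
  km 46 (Elwood, w=80) → cum 200  ≥ 164.5 → median here
  km 59 (Brookfield, w=6) → cum 206
  km 70 (Fenton, w=70) → cum 276
  km 71 (Denby, w=3) → cum 279
  km 84 (Calder, w=50) → cum 329
Optimal location: km 46.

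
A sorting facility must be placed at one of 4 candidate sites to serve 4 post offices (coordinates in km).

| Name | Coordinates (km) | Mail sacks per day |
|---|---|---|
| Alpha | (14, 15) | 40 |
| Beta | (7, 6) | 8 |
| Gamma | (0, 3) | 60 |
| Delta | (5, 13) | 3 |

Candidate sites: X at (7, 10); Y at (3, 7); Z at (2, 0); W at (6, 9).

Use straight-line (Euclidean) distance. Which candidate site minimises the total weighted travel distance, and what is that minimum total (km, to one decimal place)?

Y, total 896.0 km

Total weighted distance at each candidate:
  X (7, 10): total = 980.9
  Y (3, 7): total = 896.0
  Z (2, 0): total = 1087.2
  W (6, 9): total = 946.8
Minimum is at Y with total 896.0 km.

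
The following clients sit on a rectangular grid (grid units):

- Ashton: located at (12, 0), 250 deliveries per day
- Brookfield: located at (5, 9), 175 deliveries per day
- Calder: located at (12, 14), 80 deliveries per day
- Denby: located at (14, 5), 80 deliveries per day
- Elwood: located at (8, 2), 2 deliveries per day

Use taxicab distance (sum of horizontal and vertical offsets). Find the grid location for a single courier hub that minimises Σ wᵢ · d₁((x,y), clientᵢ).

(12, 5)

Manhattan distance separates: Σwᵢ(|x−xᵢ|+|y−yᵢ|) = Σwᵢ|x−xᵢ| + Σwᵢ|y−yᵢ|, so x and y are optimised independently as 1-D weighted medians.
Total weight W = 587; half = 293.5.
x-coordinate, sorted with cumulative weight:
  x=5 (Brookfield, w=175) cum 175
  x=8 (Elwood, w=2) cum 177
  x=12 (Ashton, w=250) cum 427  ← median
  x=12 (Calder, w=80) cum 507
  x=14 (Denby, w=80) cum 587
⇒ x* = 12
y-coordinate, sorted with cumulative weight:
  y=0 (Ashton, w=250) cum 250
  y=2 (Elwood, w=2) cum 252
  y=5 (Denby, w=80) cum 332  ← median
  y=9 (Brookfield, w=175) cum 507
  y=14 (Calder, w=80) cum 587
⇒ y* = 5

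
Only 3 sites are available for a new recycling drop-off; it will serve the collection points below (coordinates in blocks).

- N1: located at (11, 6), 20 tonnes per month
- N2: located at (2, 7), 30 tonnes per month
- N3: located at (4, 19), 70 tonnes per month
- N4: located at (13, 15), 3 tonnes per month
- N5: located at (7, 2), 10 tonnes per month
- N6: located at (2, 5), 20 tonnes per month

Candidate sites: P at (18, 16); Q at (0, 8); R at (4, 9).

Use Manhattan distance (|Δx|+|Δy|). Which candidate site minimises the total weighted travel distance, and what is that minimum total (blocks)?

R, total 1285 blocks

Total weighted distance at each candidate:
  P (18, 16): total = 3088
  Q (0, 8): total = 1690
  R (4, 9): total = 1285
Minimum is at R with total 1285 blocks.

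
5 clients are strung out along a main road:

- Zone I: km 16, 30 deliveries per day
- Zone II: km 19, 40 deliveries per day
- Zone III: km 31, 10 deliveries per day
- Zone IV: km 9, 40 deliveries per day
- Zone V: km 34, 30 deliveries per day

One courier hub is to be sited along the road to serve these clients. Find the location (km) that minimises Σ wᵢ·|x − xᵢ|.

For a sum of weighted absolute distances on a line, the optimum is the weighted median (not the mean). Total weight W = 150; half-weight = 75.
Sort by position and accumulate weight:
  km 9 (Zone IV, w=40) → cum 40
  km 16 (Zone I, w=30) → cum 70
  km 19 (Zone II, w=40) → cum 110  ≥ 75 → median here
  km 31 (Zone III, w=10) → cum 120
  km 34 (Zone V, w=30) → cum 150
Optimal location: km 19.

x = 19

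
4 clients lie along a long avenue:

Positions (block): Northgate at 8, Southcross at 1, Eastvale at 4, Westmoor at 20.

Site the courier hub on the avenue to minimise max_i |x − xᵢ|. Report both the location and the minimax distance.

location 10.5, max distance 9.5

The 1-center on a line is the midpoint of the two extreme points: leftmost at 1, rightmost at 20.
Optimal location = (1 + 20)/2 = 10.5; maximum distance = (20 − 1)/2 = 9.5.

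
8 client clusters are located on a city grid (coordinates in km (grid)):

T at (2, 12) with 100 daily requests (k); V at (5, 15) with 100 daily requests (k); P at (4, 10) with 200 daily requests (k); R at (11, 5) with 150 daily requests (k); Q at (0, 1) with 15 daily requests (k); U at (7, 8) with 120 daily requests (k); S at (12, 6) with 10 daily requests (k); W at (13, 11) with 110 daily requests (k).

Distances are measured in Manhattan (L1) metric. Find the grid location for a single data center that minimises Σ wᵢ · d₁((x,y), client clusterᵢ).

(5, 10)

Manhattan distance separates: Σwᵢ(|x−xᵢ|+|y−yᵢ|) = Σwᵢ|x−xᵢ| + Σwᵢ|y−yᵢ|, so x and y are optimised independently as 1-D weighted medians.
Total weight W = 805; half = 402.5.
x-coordinate, sorted with cumulative weight:
  x=0 (Q, w=15) cum 15
  x=2 (T, w=100) cum 115
  x=4 (P, w=200) cum 315
  x=5 (V, w=100) cum 415  ← median
  x=7 (U, w=120) cum 535
  x=11 (R, w=150) cum 685
  x=12 (S, w=10) cum 695
  x=13 (W, w=110) cum 805
⇒ x* = 5
y-coordinate, sorted with cumulative weight:
  y=1 (Q, w=15) cum 15
  y=5 (R, w=150) cum 165
  y=6 (S, w=10) cum 175
  y=8 (U, w=120) cum 295
  y=10 (P, w=200) cum 495  ← median
  y=11 (W, w=110) cum 605
  y=12 (T, w=100) cum 705
  y=15 (V, w=100) cum 805
⇒ y* = 10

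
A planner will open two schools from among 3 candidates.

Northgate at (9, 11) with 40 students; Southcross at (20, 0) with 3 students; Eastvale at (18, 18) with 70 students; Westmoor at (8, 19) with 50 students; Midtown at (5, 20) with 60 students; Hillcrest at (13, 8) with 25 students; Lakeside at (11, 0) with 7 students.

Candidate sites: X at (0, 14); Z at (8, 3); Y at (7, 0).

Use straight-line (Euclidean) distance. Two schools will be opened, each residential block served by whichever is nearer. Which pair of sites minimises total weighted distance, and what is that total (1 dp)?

{X, Z}, total 2768.3

Evaluate every pair (each demand assigned to the nearer of the two):
  {X, Z}: total = 2768.3
  {X, Y}: total = 2927.5
  {Z, Y}: total = 3662.1
Best pair: {X, Z} with total 2768.3.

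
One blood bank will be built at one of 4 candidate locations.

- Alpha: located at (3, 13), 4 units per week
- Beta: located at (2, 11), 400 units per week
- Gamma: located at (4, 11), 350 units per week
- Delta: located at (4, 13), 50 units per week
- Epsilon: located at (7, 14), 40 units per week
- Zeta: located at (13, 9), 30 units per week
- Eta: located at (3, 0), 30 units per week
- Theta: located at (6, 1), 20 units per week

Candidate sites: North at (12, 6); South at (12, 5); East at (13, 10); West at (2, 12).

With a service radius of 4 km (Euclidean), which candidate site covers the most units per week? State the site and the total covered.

Coverage radius r = 4 km; a point is covered iff (Δx)²+(Δy)² ≤ 4² = 16.
  North (12, 6): covers {Zeta} → 30
  South (12, 5): covers {none} → 0
  East (13, 10): covers {Zeta} → 30
  West (2, 12): covers {Alpha, Beta, Gamma, Delta} → 804
Maximum coverage at West: 804 units per week.

West, covering 804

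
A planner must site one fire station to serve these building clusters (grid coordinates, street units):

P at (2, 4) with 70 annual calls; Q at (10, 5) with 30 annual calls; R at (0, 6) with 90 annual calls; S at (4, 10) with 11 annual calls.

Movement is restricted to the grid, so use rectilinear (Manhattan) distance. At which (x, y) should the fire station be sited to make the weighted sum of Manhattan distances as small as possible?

(2, 6)

Manhattan distance separates: Σwᵢ(|x−xᵢ|+|y−yᵢ|) = Σwᵢ|x−xᵢ| + Σwᵢ|y−yᵢ|, so x and y are optimised independently as 1-D weighted medians.
Total weight W = 201; half = 100.5.
x-coordinate, sorted with cumulative weight:
  x=0 (R, w=90) cum 90
  x=2 (P, w=70) cum 160  ← median
  x=4 (S, w=11) cum 171
  x=10 (Q, w=30) cum 201
⇒ x* = 2
y-coordinate, sorted with cumulative weight:
  y=4 (P, w=70) cum 70
  y=5 (Q, w=30) cum 100
  y=6 (R, w=90) cum 190  ← median
  y=10 (S, w=11) cum 201
⇒ y* = 6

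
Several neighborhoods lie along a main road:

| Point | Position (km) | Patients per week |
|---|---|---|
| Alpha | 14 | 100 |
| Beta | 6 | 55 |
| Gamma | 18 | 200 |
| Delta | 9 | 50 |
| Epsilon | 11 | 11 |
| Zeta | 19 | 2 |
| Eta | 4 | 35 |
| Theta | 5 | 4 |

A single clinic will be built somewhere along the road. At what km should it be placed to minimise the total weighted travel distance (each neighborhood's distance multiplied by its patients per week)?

x = 14

For a sum of weighted absolute distances on a line, the optimum is the weighted median (not the mean). Total weight W = 457; half-weight = 228.5.
Sort by position and accumulate weight:
  km 4 (Eta, w=35) → cum 35
  km 5 (Theta, w=4) → cum 39
  km 6 (Beta, w=55) → cum 94
  km 9 (Delta, w=50) → cum 144
  km 11 (Epsilon, w=11) → cum 155
  km 14 (Alpha, w=100) → cum 255  ≥ 228.5 → median here
  km 18 (Gamma, w=200) → cum 455
  km 19 (Zeta, w=2) → cum 457
Optimal location: km 14.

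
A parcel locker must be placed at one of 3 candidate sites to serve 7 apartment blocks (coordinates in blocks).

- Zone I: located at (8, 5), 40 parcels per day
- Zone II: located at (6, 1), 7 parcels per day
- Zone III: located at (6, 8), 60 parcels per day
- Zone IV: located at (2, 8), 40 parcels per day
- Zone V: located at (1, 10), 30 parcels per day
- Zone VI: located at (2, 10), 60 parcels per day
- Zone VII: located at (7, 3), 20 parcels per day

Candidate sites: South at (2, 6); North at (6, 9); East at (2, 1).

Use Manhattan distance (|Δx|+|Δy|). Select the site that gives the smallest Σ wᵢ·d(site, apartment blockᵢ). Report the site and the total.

North, total 1176 blocks

Total weighted distance at each candidate:
  South (2, 6): total = 1333
  North (6, 9): total = 1176
  East (2, 1): total = 2348
Minimum is at North with total 1176 blocks.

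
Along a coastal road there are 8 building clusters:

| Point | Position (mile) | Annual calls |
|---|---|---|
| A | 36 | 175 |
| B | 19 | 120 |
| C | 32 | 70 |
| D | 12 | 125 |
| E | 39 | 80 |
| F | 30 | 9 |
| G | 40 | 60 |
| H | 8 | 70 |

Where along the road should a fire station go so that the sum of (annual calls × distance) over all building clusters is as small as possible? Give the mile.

For a sum of weighted absolute distances on a line, the optimum is the weighted median (not the mean). Total weight W = 709; half-weight = 354.5.
Sort by position and accumulate weight:
  mile 8 (H, w=70) → cum 70
  mile 12 (D, w=125) → cum 195
  mile 19 (B, w=120) → cum 315
  mile 30 (F, w=9) → cum 324
  mile 32 (C, w=70) → cum 394  ≥ 354.5 → median here
  mile 36 (A, w=175) → cum 569
  mile 39 (E, w=80) → cum 649
  mile 40 (G, w=60) → cum 709
Optimal location: mile 32.

x = 32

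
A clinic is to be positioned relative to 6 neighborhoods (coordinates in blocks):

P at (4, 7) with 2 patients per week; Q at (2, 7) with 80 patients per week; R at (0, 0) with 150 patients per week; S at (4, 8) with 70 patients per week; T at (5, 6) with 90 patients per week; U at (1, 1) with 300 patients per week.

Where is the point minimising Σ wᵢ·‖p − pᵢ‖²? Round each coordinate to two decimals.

The minimiser of Σwᵢ‖p−pᵢ‖² is the weighted centroid p* = (Σwᵢpᵢ)/(Σwᵢ).
Σwᵢ = 692.
Σwᵢxᵢ = 2·4 + 80·2 + 150·0 + 70·4 + 90·5 + 300·1 = 1198.
Σwᵢyᵢ = 2·7 + 80·7 + 150·0 + 70·8 + 90·6 + 300·1 = 1974.
x* = 1198/692 = 1.73, y* = 1974/692 = 2.85.

(1.73, 2.85)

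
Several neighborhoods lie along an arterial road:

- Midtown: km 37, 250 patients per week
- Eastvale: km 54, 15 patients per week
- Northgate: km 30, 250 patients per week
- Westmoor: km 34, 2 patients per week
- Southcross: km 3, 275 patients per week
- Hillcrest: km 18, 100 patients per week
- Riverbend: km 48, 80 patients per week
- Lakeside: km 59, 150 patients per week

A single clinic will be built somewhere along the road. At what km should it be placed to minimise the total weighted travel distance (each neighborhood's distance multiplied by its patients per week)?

For a sum of weighted absolute distances on a line, the optimum is the weighted median (not the mean). Total weight W = 1122; half-weight = 561.
Sort by position and accumulate weight:
  km 3 (Southcross, w=275) → cum 275
  km 18 (Hillcrest, w=100) → cum 375
  km 30 (Northgate, w=250) → cum 625  ≥ 561 → median here
  km 34 (Westmoor, w=2) → cum 627
  km 37 (Midtown, w=250) → cum 877
  km 48 (Riverbend, w=80) → cum 957
  km 54 (Eastvale, w=15) → cum 972
  km 59 (Lakeside, w=150) → cum 1122
Optimal location: km 30.

x = 30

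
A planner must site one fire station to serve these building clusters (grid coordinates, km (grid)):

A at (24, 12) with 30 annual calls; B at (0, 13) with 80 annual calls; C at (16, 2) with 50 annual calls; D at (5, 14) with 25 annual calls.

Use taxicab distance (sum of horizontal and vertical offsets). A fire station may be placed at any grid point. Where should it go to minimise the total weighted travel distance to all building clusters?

Manhattan distance separates: Σwᵢ(|x−xᵢ|+|y−yᵢ|) = Σwᵢ|x−xᵢ| + Σwᵢ|y−yᵢ|, so x and y are optimised independently as 1-D weighted medians.
Total weight W = 185; half = 92.5.
x-coordinate, sorted with cumulative weight:
  x=0 (B, w=80) cum 80
  x=5 (D, w=25) cum 105  ← median
  x=16 (C, w=50) cum 155
  x=24 (A, w=30) cum 185
⇒ x* = 5
y-coordinate, sorted with cumulative weight:
  y=2 (C, w=50) cum 50
  y=12 (A, w=30) cum 80
  y=13 (B, w=80) cum 160  ← median
  y=14 (D, w=25) cum 185
⇒ y* = 13

(5, 13)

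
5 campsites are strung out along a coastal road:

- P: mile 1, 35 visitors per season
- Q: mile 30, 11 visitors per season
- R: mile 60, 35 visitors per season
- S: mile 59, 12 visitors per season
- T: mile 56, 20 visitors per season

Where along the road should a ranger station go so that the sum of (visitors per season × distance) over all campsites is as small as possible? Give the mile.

For a sum of weighted absolute distances on a line, the optimum is the weighted median (not the mean). Total weight W = 113; half-weight = 56.5.
Sort by position and accumulate weight:
  mile 1 (P, w=35) → cum 35
  mile 30 (Q, w=11) → cum 46
  mile 56 (T, w=20) → cum 66  ≥ 56.5 → median here
  mile 59 (S, w=12) → cum 78
  mile 60 (R, w=35) → cum 113
Optimal location: mile 56.

x = 56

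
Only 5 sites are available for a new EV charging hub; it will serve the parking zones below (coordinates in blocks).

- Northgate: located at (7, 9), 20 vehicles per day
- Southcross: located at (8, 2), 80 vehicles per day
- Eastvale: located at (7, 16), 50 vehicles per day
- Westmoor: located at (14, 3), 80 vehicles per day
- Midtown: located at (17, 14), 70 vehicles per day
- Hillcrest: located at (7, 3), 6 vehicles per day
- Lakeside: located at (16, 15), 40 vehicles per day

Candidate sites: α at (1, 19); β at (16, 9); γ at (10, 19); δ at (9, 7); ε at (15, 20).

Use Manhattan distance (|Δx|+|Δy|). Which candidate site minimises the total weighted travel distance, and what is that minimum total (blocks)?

Total weighted distance at each candidate:
  α (1, 19): total = 7372
  β (16, 9): total = 3570
  γ (10, 19): total = 5034
  δ (9, 7): total = 3516
  ε (15, 20): total = 5370
Minimum is at δ with total 3516 blocks.

δ, total 3516 blocks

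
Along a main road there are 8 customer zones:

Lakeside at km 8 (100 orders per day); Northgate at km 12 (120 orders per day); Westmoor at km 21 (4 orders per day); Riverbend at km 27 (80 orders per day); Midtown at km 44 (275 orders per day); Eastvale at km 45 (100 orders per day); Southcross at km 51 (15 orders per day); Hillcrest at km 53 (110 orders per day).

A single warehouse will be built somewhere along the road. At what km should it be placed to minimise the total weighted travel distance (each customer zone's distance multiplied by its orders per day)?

x = 44

For a sum of weighted absolute distances on a line, the optimum is the weighted median (not the mean). Total weight W = 804; half-weight = 402.
Sort by position and accumulate weight:
  km 8 (Lakeside, w=100) → cum 100
  km 12 (Northgate, w=120) → cum 220
  km 21 (Westmoor, w=4) → cum 224
  km 27 (Riverbend, w=80) → cum 304
  km 44 (Midtown, w=275) → cum 579  ≥ 402 → median here
  km 45 (Eastvale, w=100) → cum 679
  km 51 (Southcross, w=15) → cum 694
  km 53 (Hillcrest, w=110) → cum 804
Optimal location: km 44.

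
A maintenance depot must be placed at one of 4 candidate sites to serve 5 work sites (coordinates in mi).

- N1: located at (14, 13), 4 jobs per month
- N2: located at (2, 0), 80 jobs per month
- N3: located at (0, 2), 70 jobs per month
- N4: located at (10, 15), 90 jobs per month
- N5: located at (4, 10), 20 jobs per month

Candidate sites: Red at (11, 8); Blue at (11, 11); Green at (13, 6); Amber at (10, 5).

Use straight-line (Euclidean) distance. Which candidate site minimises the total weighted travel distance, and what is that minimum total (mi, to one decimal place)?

Amber, total 2577.5 mi

Total weighted distance at each candidate:
  Red (11, 8): total = 2645.7
  Blue (11, 11): total = 2658.8
  Green (13, 6): total = 3033.6
  Amber (10, 5): total = 2577.5
Minimum is at Amber with total 2577.5 mi.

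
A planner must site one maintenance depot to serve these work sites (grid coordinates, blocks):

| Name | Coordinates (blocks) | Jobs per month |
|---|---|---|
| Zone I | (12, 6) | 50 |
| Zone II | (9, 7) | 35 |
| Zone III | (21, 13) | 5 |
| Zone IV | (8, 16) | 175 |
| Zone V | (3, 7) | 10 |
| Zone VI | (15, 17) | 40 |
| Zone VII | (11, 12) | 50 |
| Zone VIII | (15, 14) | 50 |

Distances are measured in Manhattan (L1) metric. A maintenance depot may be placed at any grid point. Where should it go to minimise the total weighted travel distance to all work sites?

(9, 16)

Manhattan distance separates: Σwᵢ(|x−xᵢ|+|y−yᵢ|) = Σwᵢ|x−xᵢ| + Σwᵢ|y−yᵢ|, so x and y are optimised independently as 1-D weighted medians.
Total weight W = 415; half = 207.5.
x-coordinate, sorted with cumulative weight:
  x=3 (Zone V, w=10) cum 10
  x=8 (Zone IV, w=175) cum 185
  x=9 (Zone II, w=35) cum 220  ← median
  x=11 (Zone VII, w=50) cum 270
  x=12 (Zone I, w=50) cum 320
  x=15 (Zone VI, w=40) cum 360
  x=15 (Zone VIII, w=50) cum 410
  x=21 (Zone III, w=5) cum 415
⇒ x* = 9
y-coordinate, sorted with cumulative weight:
  y=6 (Zone I, w=50) cum 50
  y=7 (Zone II, w=35) cum 85
  y=7 (Zone V, w=10) cum 95
  y=12 (Zone VII, w=50) cum 145
  y=13 (Zone III, w=5) cum 150
  y=14 (Zone VIII, w=50) cum 200
  y=16 (Zone IV, w=175) cum 375  ← median
  y=17 (Zone VI, w=40) cum 415
⇒ y* = 16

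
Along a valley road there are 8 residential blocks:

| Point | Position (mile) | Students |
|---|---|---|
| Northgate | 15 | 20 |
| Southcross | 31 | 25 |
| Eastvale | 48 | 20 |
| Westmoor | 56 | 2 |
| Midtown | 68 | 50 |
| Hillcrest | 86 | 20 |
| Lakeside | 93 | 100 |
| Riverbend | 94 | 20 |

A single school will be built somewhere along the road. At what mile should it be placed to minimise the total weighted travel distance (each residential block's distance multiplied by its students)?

x = 86

For a sum of weighted absolute distances on a line, the optimum is the weighted median (not the mean). Total weight W = 257; half-weight = 128.5.
Sort by position and accumulate weight:
  mile 15 (Northgate, w=20) → cum 20
  mile 31 (Southcross, w=25) → cum 45
  mile 48 (Eastvale, w=20) → cum 65
  mile 56 (Westmoor, w=2) → cum 67
  mile 68 (Midtown, w=50) → cum 117
  mile 86 (Hillcrest, w=20) → cum 137  ≥ 128.5 → median here
  mile 93 (Lakeside, w=100) → cum 237
  mile 94 (Riverbend, w=20) → cum 257
Optimal location: mile 86.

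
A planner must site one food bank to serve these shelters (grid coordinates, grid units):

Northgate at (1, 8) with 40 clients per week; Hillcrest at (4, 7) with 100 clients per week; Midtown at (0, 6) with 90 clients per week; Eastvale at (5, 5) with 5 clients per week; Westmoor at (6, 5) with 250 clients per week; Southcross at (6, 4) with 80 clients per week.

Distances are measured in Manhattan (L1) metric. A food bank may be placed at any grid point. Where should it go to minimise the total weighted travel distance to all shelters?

Manhattan distance separates: Σwᵢ(|x−xᵢ|+|y−yᵢ|) = Σwᵢ|x−xᵢ| + Σwᵢ|y−yᵢ|, so x and y are optimised independently as 1-D weighted medians.
Total weight W = 565; half = 282.5.
x-coordinate, sorted with cumulative weight:
  x=0 (Midtown, w=90) cum 90
  x=1 (Northgate, w=40) cum 130
  x=4 (Hillcrest, w=100) cum 230
  x=5 (Eastvale, w=5) cum 235
  x=6 (Westmoor, w=250) cum 485  ← median
  x=6 (Southcross, w=80) cum 565
⇒ x* = 6
y-coordinate, sorted with cumulative weight:
  y=4 (Southcross, w=80) cum 80
  y=5 (Eastvale, w=5) cum 85
  y=5 (Westmoor, w=250) cum 335  ← median
  y=6 (Midtown, w=90) cum 425
  y=7 (Hillcrest, w=100) cum 525
  y=8 (Northgate, w=40) cum 565
⇒ y* = 5

(6, 5)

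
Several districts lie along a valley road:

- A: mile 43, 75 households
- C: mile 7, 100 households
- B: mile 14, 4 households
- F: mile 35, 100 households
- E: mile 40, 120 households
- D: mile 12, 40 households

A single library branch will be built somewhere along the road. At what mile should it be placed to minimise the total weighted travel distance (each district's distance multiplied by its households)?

x = 35

For a sum of weighted absolute distances on a line, the optimum is the weighted median (not the mean). Total weight W = 439; half-weight = 219.5.
Sort by position and accumulate weight:
  mile 7 (C, w=100) → cum 100
  mile 12 (D, w=40) → cum 140
  mile 14 (B, w=4) → cum 144
  mile 35 (F, w=100) → cum 244  ≥ 219.5 → median here
  mile 40 (E, w=120) → cum 364
  mile 43 (A, w=75) → cum 439
Optimal location: mile 35.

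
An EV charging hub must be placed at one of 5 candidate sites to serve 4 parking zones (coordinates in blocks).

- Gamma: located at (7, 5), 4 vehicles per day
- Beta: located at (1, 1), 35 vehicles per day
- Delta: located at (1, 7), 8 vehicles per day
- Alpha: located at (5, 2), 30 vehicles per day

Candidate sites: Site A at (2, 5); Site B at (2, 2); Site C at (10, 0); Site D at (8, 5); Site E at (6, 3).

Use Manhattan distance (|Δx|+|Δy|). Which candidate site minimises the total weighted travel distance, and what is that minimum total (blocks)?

Site B, total 240 blocks

Total weighted distance at each candidate:
  Site A (2, 5): total = 399
  Site B (2, 2): total = 240
  Site C (10, 0): total = 720
  Site D (8, 5): total = 641
  Site E (6, 3): total = 389
Minimum is at Site B with total 240 blocks.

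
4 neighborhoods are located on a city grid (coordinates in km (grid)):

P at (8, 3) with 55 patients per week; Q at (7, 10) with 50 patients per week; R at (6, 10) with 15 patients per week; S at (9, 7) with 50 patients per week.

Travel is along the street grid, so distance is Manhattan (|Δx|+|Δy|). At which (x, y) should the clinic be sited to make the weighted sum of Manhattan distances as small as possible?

Manhattan distance separates: Σwᵢ(|x−xᵢ|+|y−yᵢ|) = Σwᵢ|x−xᵢ| + Σwᵢ|y−yᵢ|, so x and y are optimised independently as 1-D weighted medians.
Total weight W = 170; half = 85.
x-coordinate, sorted with cumulative weight:
  x=6 (R, w=15) cum 15
  x=7 (Q, w=50) cum 65
  x=8 (P, w=55) cum 120  ← median
  x=9 (S, w=50) cum 170
⇒ x* = 8
y-coordinate, sorted with cumulative weight:
  y=3 (P, w=55) cum 55
  y=7 (S, w=50) cum 105  ← median
  y=10 (Q, w=50) cum 155
  y=10 (R, w=15) cum 170
⇒ y* = 7

(8, 7)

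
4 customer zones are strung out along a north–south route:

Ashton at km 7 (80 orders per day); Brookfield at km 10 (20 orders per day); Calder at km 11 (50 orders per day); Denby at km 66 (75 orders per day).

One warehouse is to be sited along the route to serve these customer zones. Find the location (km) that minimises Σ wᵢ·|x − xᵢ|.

For a sum of weighted absolute distances on a line, the optimum is the weighted median (not the mean). Total weight W = 225; half-weight = 112.5.
Sort by position and accumulate weight:
  km 7 (Ashton, w=80) → cum 80
  km 10 (Brookfield, w=20) → cum 100
  km 11 (Calder, w=50) → cum 150  ≥ 112.5 → median here
  km 66 (Denby, w=75) → cum 225
Optimal location: km 11.

x = 11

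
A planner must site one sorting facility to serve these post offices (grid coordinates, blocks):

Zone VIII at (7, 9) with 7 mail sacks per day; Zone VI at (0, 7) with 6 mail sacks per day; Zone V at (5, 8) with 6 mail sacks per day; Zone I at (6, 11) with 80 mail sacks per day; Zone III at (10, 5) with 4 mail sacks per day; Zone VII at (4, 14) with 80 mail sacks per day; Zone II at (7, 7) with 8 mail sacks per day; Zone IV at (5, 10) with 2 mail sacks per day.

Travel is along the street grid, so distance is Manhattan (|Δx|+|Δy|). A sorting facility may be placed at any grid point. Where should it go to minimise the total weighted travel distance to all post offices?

(6, 11)

Manhattan distance separates: Σwᵢ(|x−xᵢ|+|y−yᵢ|) = Σwᵢ|x−xᵢ| + Σwᵢ|y−yᵢ|, so x and y are optimised independently as 1-D weighted medians.
Total weight W = 193; half = 96.5.
x-coordinate, sorted with cumulative weight:
  x=0 (Zone VI, w=6) cum 6
  x=4 (Zone VII, w=80) cum 86
  x=5 (Zone V, w=6) cum 92
  x=5 (Zone IV, w=2) cum 94
  x=6 (Zone I, w=80) cum 174  ← median
  x=7 (Zone VIII, w=7) cum 181
  x=7 (Zone II, w=8) cum 189
  x=10 (Zone III, w=4) cum 193
⇒ x* = 6
y-coordinate, sorted with cumulative weight:
  y=5 (Zone III, w=4) cum 4
  y=7 (Zone VI, w=6) cum 10
  y=7 (Zone II, w=8) cum 18
  y=8 (Zone V, w=6) cum 24
  y=9 (Zone VIII, w=7) cum 31
  y=10 (Zone IV, w=2) cum 33
  y=11 (Zone I, w=80) cum 113  ← median
  y=14 (Zone VII, w=80) cum 193
⇒ y* = 11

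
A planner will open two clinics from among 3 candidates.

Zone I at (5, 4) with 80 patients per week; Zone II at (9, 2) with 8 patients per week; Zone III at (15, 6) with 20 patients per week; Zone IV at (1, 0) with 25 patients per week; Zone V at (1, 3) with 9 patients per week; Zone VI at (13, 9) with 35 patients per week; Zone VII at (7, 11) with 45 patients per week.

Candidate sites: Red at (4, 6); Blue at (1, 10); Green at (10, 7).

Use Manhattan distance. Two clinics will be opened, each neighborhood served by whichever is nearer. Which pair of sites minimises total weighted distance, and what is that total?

Evaluate every pair (each demand assigned to the nearer of the two):
  {Red, Green}: total = 1177
  {Red, Blue}: total = 1546
  {Blue, Green}: total = 1611
Best pair: {Red, Green} with total 1177.

{Red, Green}, total 1177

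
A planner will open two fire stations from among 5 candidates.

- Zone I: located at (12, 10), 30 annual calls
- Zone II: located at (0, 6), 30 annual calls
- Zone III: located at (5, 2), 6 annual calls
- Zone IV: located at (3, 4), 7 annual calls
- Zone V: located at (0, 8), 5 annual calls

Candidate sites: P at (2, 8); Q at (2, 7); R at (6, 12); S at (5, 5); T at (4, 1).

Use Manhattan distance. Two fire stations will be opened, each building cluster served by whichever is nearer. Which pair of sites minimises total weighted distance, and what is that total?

{Q, R}, total 421

Evaluate every pair (each demand assigned to the nearer of the two):
  {Q, R}: total = 421
  {P, R}: total = 459
  {R, S}: total = 499
  {Q, S}: total = 504
  {P, S}: total = 529
  {P, T}: total = 530
  {Q, T}: total = 535
  {P, Q}: total = 536
  {R, T}: total = 600
  {S, T}: total = 613
Best pair: {Q, R} with total 421.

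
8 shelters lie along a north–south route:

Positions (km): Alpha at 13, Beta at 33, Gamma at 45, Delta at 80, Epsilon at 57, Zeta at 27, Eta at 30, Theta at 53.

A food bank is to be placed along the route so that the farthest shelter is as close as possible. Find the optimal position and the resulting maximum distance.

The 1-center on a line is the midpoint of the two extreme points: leftmost at 13, rightmost at 80.
Optimal location = (13 + 80)/2 = 46.5; maximum distance = (80 − 13)/2 = 33.5.

location 46.5, max distance 33.5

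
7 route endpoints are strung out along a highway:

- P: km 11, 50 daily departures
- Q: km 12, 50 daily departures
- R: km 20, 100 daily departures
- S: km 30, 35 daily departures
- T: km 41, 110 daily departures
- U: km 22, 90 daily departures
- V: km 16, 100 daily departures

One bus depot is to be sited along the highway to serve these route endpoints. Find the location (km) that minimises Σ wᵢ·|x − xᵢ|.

x = 20

For a sum of weighted absolute distances on a line, the optimum is the weighted median (not the mean). Total weight W = 535; half-weight = 267.5.
Sort by position and accumulate weight:
  km 11 (P, w=50) → cum 50
  km 12 (Q, w=50) → cum 100
  km 16 (V, w=100) → cum 200
  km 20 (R, w=100) → cum 300  ≥ 267.5 → median here
  km 22 (U, w=90) → cum 390
  km 30 (S, w=35) → cum 425
  km 41 (T, w=110) → cum 535
Optimal location: km 20.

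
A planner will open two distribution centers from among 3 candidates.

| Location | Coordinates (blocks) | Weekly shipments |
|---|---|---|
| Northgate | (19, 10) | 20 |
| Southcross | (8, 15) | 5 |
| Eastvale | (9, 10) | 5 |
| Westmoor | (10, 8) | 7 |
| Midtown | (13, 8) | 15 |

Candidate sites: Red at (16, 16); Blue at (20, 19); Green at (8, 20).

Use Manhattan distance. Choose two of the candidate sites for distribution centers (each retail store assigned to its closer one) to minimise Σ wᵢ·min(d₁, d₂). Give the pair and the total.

Evaluate every pair (each demand assigned to the nearer of the two):
  {Red, Green}: total = 523
  {Red, Blue}: total = 553
  {Blue, Green}: total = 633
Best pair: {Red, Green} with total 523.

{Red, Green}, total 523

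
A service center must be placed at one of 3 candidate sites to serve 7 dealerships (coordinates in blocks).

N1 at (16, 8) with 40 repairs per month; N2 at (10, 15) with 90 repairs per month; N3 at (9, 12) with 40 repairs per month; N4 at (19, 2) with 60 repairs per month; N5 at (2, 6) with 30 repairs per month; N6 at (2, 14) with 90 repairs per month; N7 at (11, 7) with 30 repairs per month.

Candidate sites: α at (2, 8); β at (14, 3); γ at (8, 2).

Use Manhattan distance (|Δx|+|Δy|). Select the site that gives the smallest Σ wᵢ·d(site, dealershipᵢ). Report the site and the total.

Total weighted distance at each candidate:
  α (2, 8): total = 4630
  β (14, 3): total = 5370
  γ (8, 2): total = 5170
Minimum is at α with total 4630 blocks.

α, total 4630 blocks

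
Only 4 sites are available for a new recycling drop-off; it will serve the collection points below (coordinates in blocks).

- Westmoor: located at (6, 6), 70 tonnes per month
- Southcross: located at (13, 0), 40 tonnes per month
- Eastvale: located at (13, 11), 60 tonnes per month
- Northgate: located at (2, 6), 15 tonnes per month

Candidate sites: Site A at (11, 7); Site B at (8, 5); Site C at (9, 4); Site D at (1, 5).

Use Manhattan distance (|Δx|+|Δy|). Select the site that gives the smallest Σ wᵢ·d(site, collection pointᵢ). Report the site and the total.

Site A, total 1290 blocks

Total weighted distance at each candidate:
  Site A (11, 7): total = 1290
  Site B (8, 5): total = 1375
  Site C (9, 4): total = 1465
  Site D (1, 5): total = 2210
Minimum is at Site A with total 1290 blocks.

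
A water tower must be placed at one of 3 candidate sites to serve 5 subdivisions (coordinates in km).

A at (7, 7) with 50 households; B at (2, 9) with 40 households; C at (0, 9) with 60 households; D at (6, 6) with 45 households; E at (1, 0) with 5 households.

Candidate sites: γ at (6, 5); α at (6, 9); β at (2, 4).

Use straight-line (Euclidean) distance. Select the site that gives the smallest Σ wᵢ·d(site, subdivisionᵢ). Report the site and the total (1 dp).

α, total 818.3 km

Total weighted distance at each candidate:
  γ (6, 5): total = 851.1
  α (6, 9): total = 818.3
  β (2, 4): total = 1036.5
Minimum is at α with total 818.3 km.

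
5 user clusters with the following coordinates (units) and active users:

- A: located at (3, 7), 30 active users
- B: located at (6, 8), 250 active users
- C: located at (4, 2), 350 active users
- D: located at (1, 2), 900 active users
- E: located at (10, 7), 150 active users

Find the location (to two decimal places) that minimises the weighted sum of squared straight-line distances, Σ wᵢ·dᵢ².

The minimiser of Σwᵢ‖p−pᵢ‖² is the weighted centroid p* = (Σwᵢpᵢ)/(Σwᵢ).
Σwᵢ = 1680.
Σwᵢxᵢ = 30·3 + 250·6 + 350·4 + 900·1 + 150·10 = 5390.
Σwᵢyᵢ = 30·7 + 250·8 + 350·2 + 900·2 + 150·7 = 5760.
x* = 5390/1680 = 3.21, y* = 5760/1680 = 3.43.

(3.21, 3.43)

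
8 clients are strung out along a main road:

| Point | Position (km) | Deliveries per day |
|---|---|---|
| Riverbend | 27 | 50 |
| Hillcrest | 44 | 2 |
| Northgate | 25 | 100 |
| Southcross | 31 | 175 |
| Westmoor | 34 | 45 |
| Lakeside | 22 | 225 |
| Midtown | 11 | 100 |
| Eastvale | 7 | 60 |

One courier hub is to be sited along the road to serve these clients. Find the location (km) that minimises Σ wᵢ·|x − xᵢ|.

x = 22

For a sum of weighted absolute distances on a line, the optimum is the weighted median (not the mean). Total weight W = 757; half-weight = 378.5.
Sort by position and accumulate weight:
  km 7 (Eastvale, w=60) → cum 60
  km 11 (Midtown, w=100) → cum 160
  km 22 (Lakeside, w=225) → cum 385  ≥ 378.5 → median here
  km 25 (Northgate, w=100) → cum 485
  km 27 (Riverbend, w=50) → cum 535
  km 31 (Southcross, w=175) → cum 710
  km 34 (Westmoor, w=45) → cum 755
  km 44 (Hillcrest, w=2) → cum 757
Optimal location: km 22.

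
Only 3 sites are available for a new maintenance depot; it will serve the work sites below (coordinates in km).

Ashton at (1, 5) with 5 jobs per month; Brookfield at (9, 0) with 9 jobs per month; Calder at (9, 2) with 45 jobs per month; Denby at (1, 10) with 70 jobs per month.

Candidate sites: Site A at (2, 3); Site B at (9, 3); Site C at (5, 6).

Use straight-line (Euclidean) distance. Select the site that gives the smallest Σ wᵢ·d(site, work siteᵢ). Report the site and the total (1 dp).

Site C, total 736.1 km

Total weighted distance at each candidate:
  Site A (2, 3): total = 892.9
  Site B (9, 3): total = 857.3
  Site C (5, 6): total = 736.1
Minimum is at Site C with total 736.1 km.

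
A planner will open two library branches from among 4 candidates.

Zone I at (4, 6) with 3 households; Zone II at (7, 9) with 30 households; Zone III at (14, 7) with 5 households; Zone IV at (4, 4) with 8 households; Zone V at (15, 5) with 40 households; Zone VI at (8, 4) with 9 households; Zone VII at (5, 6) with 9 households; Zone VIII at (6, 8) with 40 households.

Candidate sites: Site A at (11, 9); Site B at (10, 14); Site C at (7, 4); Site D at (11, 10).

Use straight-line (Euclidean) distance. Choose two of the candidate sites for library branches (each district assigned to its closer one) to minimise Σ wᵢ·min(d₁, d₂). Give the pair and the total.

Evaluate every pair (each demand assigned to the nearer of the two):
  {Site A, Site C}: total = 598.5
  {Site C, Site D}: total = 635.2
  {Site B, Site C}: total = 744.8
  {Site A, Site B}: total = 772.8
  {Site A, Site D}: total = 772.8
  {Site B, Site D}: total = 839.7
Best pair: {Site A, Site C} with total 598.5.

{Site A, Site C}, total 598.5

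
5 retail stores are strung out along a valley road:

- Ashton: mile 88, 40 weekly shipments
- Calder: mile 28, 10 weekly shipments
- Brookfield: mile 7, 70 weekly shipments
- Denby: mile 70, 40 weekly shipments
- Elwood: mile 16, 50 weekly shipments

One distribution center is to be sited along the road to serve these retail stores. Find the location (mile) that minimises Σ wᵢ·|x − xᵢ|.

For a sum of weighted absolute distances on a line, the optimum is the weighted median (not the mean). Total weight W = 210; half-weight = 105.
Sort by position and accumulate weight:
  mile 7 (Brookfield, w=70) → cum 70
  mile 16 (Elwood, w=50) → cum 120  ≥ 105 → median here
  mile 28 (Calder, w=10) → cum 130
  mile 70 (Denby, w=40) → cum 170
  mile 88 (Ashton, w=40) → cum 210
Optimal location: mile 16.

x = 16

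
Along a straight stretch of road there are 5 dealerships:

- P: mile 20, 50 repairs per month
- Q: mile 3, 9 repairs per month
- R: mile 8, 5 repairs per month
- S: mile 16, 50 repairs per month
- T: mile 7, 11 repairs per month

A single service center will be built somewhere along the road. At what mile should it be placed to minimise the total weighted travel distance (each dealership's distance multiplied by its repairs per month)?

For a sum of weighted absolute distances on a line, the optimum is the weighted median (not the mean). Total weight W = 125; half-weight = 62.5.
Sort by position and accumulate weight:
  mile 3 (Q, w=9) → cum 9
  mile 7 (T, w=11) → cum 20
  mile 8 (R, w=5) → cum 25
  mile 16 (S, w=50) → cum 75  ≥ 62.5 → median here
  mile 20 (P, w=50) → cum 125
Optimal location: mile 16.

x = 16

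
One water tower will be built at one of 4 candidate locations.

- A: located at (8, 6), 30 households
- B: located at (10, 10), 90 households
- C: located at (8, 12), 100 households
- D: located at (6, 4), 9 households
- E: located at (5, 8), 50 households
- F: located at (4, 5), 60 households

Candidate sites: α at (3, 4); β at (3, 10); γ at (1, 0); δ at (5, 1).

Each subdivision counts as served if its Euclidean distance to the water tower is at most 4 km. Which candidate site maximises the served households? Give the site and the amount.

Coverage radius r = 4 km; a point is covered iff (Δx)²+(Δy)² ≤ 4² = 16.
  α (3, 4): covers {D, F} → 69
  β (3, 10): covers {E} → 50
  γ (1, 0): covers {none} → 0
  δ (5, 1): covers {D} → 9
Maximum coverage at α: 69 households.

α, covering 69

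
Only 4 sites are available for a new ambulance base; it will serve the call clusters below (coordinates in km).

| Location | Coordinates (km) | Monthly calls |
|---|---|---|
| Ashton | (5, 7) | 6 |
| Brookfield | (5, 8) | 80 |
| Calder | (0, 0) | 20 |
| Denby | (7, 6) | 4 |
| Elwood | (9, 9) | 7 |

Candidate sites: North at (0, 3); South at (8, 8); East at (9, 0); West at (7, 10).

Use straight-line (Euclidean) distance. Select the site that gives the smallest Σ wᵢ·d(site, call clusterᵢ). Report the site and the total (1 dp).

South, total 504.1 km

Total weighted distance at each candidate:
  North (0, 3): total = 770.3
  South (8, 8): total = 504.1
  East (9, 0): total = 1032.2
  West (7, 10): total = 523.7
Minimum is at South with total 504.1 km.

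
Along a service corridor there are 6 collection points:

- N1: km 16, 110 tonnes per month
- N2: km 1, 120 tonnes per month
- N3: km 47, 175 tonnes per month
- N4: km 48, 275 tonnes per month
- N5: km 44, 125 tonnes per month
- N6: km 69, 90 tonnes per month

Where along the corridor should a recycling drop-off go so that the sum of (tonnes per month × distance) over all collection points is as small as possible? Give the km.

x = 47

For a sum of weighted absolute distances on a line, the optimum is the weighted median (not the mean). Total weight W = 895; half-weight = 447.5.
Sort by position and accumulate weight:
  km 1 (N2, w=120) → cum 120
  km 16 (N1, w=110) → cum 230
  km 44 (N5, w=125) → cum 355
  km 47 (N3, w=175) → cum 530  ≥ 447.5 → median here
  km 48 (N4, w=275) → cum 805
  km 69 (N6, w=90) → cum 895
Optimal location: km 47.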